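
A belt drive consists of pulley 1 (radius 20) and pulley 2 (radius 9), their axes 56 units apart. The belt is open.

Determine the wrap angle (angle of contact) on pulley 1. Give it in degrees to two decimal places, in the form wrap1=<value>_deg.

open belt: β = asin((r2−r1)/C) = asin(-11/56) = -11.3282°
wrap1 = π − 2β = 202.6564°
wrap2 = π + 2β = 157.3436°

wrap1=202.66_deg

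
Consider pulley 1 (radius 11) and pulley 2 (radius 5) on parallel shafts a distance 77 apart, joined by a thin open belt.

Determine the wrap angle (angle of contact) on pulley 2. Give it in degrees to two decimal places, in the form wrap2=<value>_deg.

open belt: β = asin((r2−r1)/C) = asin(-6/77) = -4.4691°
wrap1 = π − 2β = 188.9383°
wrap2 = π + 2β = 171.0617°

wrap2=171.06_deg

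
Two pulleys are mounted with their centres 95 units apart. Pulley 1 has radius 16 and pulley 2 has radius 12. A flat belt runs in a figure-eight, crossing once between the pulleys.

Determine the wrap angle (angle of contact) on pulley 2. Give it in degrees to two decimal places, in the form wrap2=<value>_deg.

wrap2=214.28_deg

crossed belt: β = asin((r1+r2)/C) = asin(28/95) = 17.1418°
wrap1 = wrap2 = π + 2β = 214.2835°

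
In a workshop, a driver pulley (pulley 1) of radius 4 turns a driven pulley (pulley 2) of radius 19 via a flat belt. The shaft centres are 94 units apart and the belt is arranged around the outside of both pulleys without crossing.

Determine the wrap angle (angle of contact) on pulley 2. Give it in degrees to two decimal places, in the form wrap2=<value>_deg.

open belt: β = asin((r2−r1)/C) = asin(15/94) = 9.1822°
wrap1 = π − 2β = 161.6356°
wrap2 = π + 2β = 198.3644°

wrap2=198.36_deg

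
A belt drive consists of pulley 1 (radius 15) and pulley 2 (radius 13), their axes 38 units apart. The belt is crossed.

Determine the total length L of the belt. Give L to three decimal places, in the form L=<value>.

L=185.735

crossed belt: β = asin((r1+r2)/C) = asin(28/38) = 47.4631°
wrap1 = wrap2 = π + 2β = 274.9262°
tangent length = C·cosβ = 25.6905
L = (r1+r2)·wrap + 2·C·cosβ = 28·4.7984 + 2·25.6905 = 185.7352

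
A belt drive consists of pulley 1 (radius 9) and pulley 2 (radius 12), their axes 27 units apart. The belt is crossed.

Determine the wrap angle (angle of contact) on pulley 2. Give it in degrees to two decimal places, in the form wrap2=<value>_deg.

wrap2=282.12_deg

crossed belt: β = asin((r1+r2)/C) = asin(21/27) = 51.0576°
wrap1 = wrap2 = π + 2β = 282.1151°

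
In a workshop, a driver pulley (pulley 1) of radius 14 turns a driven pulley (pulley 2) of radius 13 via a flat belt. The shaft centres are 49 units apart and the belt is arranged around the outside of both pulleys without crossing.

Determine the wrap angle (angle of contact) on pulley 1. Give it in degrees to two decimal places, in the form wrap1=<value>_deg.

open belt: β = asin((r2−r1)/C) = asin(-1/49) = -1.1694°
wrap1 = π − 2β = 182.3388°
wrap2 = π + 2β = 177.6612°

wrap1=182.34_deg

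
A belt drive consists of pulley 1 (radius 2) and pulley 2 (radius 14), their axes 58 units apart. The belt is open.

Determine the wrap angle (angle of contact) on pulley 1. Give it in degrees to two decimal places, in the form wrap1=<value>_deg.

wrap1=156.12_deg

open belt: β = asin((r2−r1)/C) = asin(12/58) = 11.9405°
wrap1 = π − 2β = 156.1189°
wrap2 = π + 2β = 203.8811°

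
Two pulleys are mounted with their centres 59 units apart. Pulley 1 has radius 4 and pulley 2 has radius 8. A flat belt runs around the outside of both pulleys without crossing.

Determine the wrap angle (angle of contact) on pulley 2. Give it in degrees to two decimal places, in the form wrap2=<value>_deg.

wrap2=187.77_deg

open belt: β = asin((r2−r1)/C) = asin(4/59) = 3.8874°
wrap1 = π − 2β = 172.2251°
wrap2 = π + 2β = 187.7749°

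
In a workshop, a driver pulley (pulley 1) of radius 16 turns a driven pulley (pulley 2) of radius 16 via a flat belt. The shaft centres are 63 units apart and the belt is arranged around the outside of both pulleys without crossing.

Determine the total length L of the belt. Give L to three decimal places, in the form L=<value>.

L=226.531

open belt: β = asin((r2−r1)/C) = asin(0/63) = 0.0000°
wrap1 = π − 2β = 180.0000°
wrap2 = π + 2β = 180.0000°
tangent length = C·cosβ = 63.0000
L = r1·wrap1 + r2·wrap2 + 2·C·cosβ = 16·3.1416 + 16·3.1416 + 2·63.0000 = 226.5310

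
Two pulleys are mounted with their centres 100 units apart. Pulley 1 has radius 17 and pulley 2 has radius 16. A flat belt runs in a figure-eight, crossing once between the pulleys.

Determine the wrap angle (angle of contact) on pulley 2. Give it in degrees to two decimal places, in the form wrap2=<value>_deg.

wrap2=218.54_deg

crossed belt: β = asin((r1+r2)/C) = asin(33/100) = 19.2688°
wrap1 = wrap2 = π + 2β = 218.5376°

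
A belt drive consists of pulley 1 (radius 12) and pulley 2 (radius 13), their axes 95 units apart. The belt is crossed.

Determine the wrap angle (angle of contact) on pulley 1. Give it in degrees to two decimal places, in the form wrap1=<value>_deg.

wrap1=210.52_deg

crossed belt: β = asin((r1+r2)/C) = asin(25/95) = 15.2575°
wrap1 = wrap2 = π + 2β = 210.5150°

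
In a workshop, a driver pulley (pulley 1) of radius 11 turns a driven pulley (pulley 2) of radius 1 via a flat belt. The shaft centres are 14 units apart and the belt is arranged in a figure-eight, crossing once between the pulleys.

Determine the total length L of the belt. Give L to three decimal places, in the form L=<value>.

L=76.834

crossed belt: β = asin((r1+r2)/C) = asin(12/14) = 58.9973°
wrap1 = wrap2 = π + 2β = 297.9946°
tangent length = C·cosβ = 7.2111
L = (r1+r2)·wrap + 2·C·cosβ = 12·5.2010 + 2·7.2111 = 76.8340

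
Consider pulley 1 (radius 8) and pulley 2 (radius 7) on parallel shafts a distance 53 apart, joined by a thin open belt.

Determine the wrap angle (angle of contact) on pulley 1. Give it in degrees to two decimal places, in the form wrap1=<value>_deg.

wrap1=182.16_deg

open belt: β = asin((r2−r1)/C) = asin(-1/53) = -1.0811°
wrap1 = π − 2β = 182.1622°
wrap2 = π + 2β = 177.8378°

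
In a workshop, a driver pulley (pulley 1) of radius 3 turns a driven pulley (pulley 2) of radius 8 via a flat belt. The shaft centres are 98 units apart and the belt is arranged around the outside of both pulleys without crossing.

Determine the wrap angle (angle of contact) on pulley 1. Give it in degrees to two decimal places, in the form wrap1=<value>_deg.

wrap1=174.15_deg

open belt: β = asin((r2−r1)/C) = asin(5/98) = 2.9245°
wrap1 = π − 2β = 174.1510°
wrap2 = π + 2β = 185.8490°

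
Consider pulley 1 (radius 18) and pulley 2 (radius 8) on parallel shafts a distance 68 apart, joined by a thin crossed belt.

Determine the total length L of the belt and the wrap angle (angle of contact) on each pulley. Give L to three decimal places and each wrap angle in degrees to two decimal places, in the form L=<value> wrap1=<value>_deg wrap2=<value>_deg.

crossed belt: β = asin((r1+r2)/C) = asin(26/68) = 22.4795°
wrap1 = wrap2 = π + 2β = 224.9590°
tangent length = C·cosβ = 62.8331
L = (r1+r2)·wrap + 2·C·cosβ = 26·3.9263 + 2·62.8331 = 227.7494

L=227.749 wrap1=224.96_deg wrap2=224.96_deg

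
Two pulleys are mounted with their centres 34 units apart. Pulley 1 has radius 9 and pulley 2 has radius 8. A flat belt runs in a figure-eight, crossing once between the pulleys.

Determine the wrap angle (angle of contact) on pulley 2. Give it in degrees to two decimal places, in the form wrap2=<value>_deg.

wrap2=240.00_deg

crossed belt: β = asin((r1+r2)/C) = asin(17/34) = 30.0000°
wrap1 = wrap2 = π + 2β = 240.0000°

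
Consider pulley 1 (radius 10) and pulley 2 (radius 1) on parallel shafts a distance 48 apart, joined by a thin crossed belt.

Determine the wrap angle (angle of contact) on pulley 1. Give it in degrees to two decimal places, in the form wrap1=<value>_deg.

crossed belt: β = asin((r1+r2)/C) = asin(11/48) = 13.2480°
wrap1 = wrap2 = π + 2β = 206.4960°

wrap1=206.50_deg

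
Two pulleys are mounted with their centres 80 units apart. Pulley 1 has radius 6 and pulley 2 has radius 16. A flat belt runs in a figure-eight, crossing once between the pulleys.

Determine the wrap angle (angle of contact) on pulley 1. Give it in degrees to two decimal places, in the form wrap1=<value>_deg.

crossed belt: β = asin((r1+r2)/C) = asin(22/80) = 15.9620°
wrap1 = wrap2 = π + 2β = 211.9240°

wrap1=211.92_deg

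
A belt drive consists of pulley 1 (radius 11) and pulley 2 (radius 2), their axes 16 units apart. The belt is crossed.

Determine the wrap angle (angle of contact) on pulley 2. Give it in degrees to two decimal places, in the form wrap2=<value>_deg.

crossed belt: β = asin((r1+r2)/C) = asin(13/16) = 54.3409°
wrap1 = wrap2 = π + 2β = 288.6818°

wrap2=288.68_deg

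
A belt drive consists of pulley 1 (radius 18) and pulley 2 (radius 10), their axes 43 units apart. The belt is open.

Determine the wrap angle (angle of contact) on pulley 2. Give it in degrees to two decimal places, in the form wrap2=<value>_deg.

open belt: β = asin((r2−r1)/C) = asin(-8/43) = -10.7222°
wrap1 = π − 2β = 201.4443°
wrap2 = π + 2β = 158.5557°

wrap2=158.56_deg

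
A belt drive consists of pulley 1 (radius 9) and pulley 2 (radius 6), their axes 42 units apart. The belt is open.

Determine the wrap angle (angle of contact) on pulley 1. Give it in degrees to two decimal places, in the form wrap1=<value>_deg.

open belt: β = asin((r2−r1)/C) = asin(-3/42) = -4.0960°
wrap1 = π − 2β = 188.1921°
wrap2 = π + 2β = 171.8079°

wrap1=188.19_deg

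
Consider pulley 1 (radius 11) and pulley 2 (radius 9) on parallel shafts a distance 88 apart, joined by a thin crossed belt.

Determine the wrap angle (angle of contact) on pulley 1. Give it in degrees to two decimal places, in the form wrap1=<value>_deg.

wrap1=206.27_deg

crossed belt: β = asin((r1+r2)/C) = asin(20/88) = 13.1366°
wrap1 = wrap2 = π + 2β = 206.2731°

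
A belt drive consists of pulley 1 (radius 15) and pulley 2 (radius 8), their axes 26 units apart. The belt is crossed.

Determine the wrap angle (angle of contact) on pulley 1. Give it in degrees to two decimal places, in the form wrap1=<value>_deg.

wrap1=304.41_deg

crossed belt: β = asin((r1+r2)/C) = asin(23/26) = 62.2042°
wrap1 = wrap2 = π + 2β = 304.4085°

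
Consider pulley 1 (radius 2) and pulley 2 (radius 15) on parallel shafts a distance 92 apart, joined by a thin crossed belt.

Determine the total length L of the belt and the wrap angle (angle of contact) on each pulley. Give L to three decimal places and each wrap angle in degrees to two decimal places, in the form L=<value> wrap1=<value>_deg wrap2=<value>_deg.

L=240.557 wrap1=201.30_deg wrap2=201.30_deg

crossed belt: β = asin((r1+r2)/C) = asin(17/92) = 10.6485°
wrap1 = wrap2 = π + 2β = 201.2969°
tangent length = C·cosβ = 90.4157
L = (r1+r2)·wrap + 2·C·cosβ = 17·3.5133 + 2·90.4157 = 240.5574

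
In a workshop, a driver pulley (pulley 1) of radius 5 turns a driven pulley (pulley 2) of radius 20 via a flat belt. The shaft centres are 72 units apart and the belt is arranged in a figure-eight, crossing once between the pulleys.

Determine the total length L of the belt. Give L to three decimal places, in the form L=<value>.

crossed belt: β = asin((r1+r2)/C) = asin(25/72) = 20.3175°
wrap1 = wrap2 = π + 2β = 220.6350°
tangent length = C·cosβ = 67.5204
L = (r1+r2)·wrap + 2·C·cosβ = 25·3.8508 + 2·67.5204 = 231.3109

L=231.311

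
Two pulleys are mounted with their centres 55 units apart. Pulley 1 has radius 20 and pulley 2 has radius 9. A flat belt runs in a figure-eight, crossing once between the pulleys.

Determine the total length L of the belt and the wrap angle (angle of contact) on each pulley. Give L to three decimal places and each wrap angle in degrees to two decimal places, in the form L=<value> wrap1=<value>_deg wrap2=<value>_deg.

L=216.785 wrap1=243.64_deg wrap2=243.64_deg

crossed belt: β = asin((r1+r2)/C) = asin(29/55) = 31.8214°
wrap1 = wrap2 = π + 2β = 243.6427°
tangent length = C·cosβ = 46.7333
L = (r1+r2)·wrap + 2·C·cosβ = 29·4.2524 + 2·46.7333 = 216.7852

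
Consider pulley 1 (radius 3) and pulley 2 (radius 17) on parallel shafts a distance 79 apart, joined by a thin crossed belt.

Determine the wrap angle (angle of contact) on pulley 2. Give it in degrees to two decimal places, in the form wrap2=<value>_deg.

wrap2=209.33_deg

crossed belt: β = asin((r1+r2)/C) = asin(20/79) = 14.6649°
wrap1 = wrap2 = π + 2β = 209.3297°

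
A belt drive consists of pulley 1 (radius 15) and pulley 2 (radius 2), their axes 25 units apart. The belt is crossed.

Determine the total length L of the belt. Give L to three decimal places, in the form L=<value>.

crossed belt: β = asin((r1+r2)/C) = asin(17/25) = 42.8436°
wrap1 = wrap2 = π + 2β = 265.6873°
tangent length = C·cosβ = 18.3303
L = (r1+r2)·wrap + 2·C·cosβ = 17·4.6371 + 2·18.3303 = 115.4916

L=115.492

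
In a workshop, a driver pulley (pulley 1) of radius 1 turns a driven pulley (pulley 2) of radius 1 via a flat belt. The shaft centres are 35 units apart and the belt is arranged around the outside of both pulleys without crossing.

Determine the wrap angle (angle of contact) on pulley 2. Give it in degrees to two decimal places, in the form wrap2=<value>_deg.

wrap2=180.00_deg

open belt: β = asin((r2−r1)/C) = asin(0/35) = 0.0000°
wrap1 = π − 2β = 180.0000°
wrap2 = π + 2β = 180.0000°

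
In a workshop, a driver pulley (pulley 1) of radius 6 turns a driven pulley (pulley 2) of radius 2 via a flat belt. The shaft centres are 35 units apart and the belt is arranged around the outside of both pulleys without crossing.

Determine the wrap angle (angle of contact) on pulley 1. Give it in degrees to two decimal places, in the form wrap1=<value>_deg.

wrap1=193.12_deg

open belt: β = asin((r2−r1)/C) = asin(-4/35) = -6.5624°
wrap1 = π − 2β = 193.1249°
wrap2 = π + 2β = 166.8751°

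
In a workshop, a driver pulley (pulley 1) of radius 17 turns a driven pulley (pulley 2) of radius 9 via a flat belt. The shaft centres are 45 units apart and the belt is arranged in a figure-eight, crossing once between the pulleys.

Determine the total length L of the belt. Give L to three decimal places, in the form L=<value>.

L=187.171

crossed belt: β = asin((r1+r2)/C) = asin(26/45) = 35.2944°
wrap1 = wrap2 = π + 2β = 250.5888°
tangent length = C·cosβ = 36.7287
L = (r1+r2)·wrap + 2·C·cosβ = 26·4.3736 + 2·36.7287 = 187.1711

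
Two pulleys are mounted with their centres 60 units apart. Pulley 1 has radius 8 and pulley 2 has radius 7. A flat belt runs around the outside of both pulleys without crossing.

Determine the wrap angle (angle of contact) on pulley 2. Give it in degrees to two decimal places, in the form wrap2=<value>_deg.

wrap2=178.09_deg

open belt: β = asin((r2−r1)/C) = asin(-1/60) = -0.9550°
wrap1 = π − 2β = 181.9099°
wrap2 = π + 2β = 178.0901°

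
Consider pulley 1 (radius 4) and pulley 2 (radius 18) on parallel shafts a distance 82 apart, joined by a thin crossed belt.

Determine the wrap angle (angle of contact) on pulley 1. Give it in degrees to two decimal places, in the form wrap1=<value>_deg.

wrap1=211.13_deg

crossed belt: β = asin((r1+r2)/C) = asin(22/82) = 15.5627°
wrap1 = wrap2 = π + 2β = 211.1254°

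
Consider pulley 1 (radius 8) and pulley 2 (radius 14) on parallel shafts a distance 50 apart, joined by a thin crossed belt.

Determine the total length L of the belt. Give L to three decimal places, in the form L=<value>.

crossed belt: β = asin((r1+r2)/C) = asin(22/50) = 26.1039°
wrap1 = wrap2 = π + 2β = 232.2078°
tangent length = C·cosβ = 44.8999
L = (r1+r2)·wrap + 2·C·cosβ = 22·4.0528 + 2·44.8999 = 178.9612

L=178.961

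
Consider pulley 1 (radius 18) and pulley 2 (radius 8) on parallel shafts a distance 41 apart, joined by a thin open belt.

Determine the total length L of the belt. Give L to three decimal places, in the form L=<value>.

L=166.133

open belt: β = asin((r2−r1)/C) = asin(-10/41) = -14.1170°
wrap1 = π − 2β = 208.2340°
wrap2 = π + 2β = 151.7660°
tangent length = C·cosβ = 39.7618
L = r1·wrap1 + r2·wrap2 + 2·C·cosβ = 18·3.6344 + 8·2.6488 + 2·39.7618 = 166.1327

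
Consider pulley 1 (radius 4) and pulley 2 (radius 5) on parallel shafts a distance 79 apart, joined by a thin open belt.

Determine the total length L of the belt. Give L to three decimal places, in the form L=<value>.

L=186.287

open belt: β = asin((r2−r1)/C) = asin(1/79) = 0.7253°
wrap1 = π − 2β = 178.5494°
wrap2 = π + 2β = 181.4506°
tangent length = C·cosβ = 78.9937
L = r1·wrap1 + r2·wrap2 + 2·C·cosβ = 4·3.1163 + 5·3.1669 + 2·78.9937 = 186.2870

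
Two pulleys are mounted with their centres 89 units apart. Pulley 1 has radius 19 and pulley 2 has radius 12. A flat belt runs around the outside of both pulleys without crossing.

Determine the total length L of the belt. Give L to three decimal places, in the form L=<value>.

open belt: β = asin((r2−r1)/C) = asin(-7/89) = -4.5111°
wrap1 = π − 2β = 189.0221°
wrap2 = π + 2β = 170.9779°
tangent length = C·cosβ = 88.7243
L = r1·wrap1 + r2·wrap2 + 2·C·cosβ = 19·3.2991 + 12·2.9841 + 2·88.7243 = 275.9402

L=275.940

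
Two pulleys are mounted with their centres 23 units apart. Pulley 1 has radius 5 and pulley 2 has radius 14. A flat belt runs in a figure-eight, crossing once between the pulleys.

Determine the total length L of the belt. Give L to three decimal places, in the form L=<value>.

L=122.554

crossed belt: β = asin((r1+r2)/C) = asin(19/23) = 55.6988°
wrap1 = wrap2 = π + 2β = 291.3977°
tangent length = C·cosβ = 12.9615
L = (r1+r2)·wrap + 2·C·cosβ = 19·5.0858 + 2·12.9615 = 122.5541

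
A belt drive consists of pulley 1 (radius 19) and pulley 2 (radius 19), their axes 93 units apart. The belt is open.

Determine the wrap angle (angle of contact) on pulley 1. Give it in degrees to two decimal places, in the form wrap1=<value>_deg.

wrap1=180.00_deg

open belt: β = asin((r2−r1)/C) = asin(0/93) = 0.0000°
wrap1 = π − 2β = 180.0000°
wrap2 = π + 2β = 180.0000°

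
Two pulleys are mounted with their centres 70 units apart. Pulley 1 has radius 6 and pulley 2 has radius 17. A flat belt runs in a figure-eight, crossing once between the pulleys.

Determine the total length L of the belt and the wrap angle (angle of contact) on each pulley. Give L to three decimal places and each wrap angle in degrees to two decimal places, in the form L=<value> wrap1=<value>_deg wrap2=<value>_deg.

L=219.884 wrap1=218.36_deg wrap2=218.36_deg

crossed belt: β = asin((r1+r2)/C) = asin(23/70) = 19.1821°
wrap1 = wrap2 = π + 2β = 218.3642°
tangent length = C·cosβ = 66.1135
L = (r1+r2)·wrap + 2·C·cosβ = 23·3.8112 + 2·66.1135 = 219.8841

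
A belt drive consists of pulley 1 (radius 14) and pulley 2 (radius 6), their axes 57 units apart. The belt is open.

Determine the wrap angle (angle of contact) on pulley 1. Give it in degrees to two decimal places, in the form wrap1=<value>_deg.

open belt: β = asin((r2−r1)/C) = asin(-8/57) = -8.0682°
wrap1 = π − 2β = 196.1363°
wrap2 = π + 2β = 163.8637°

wrap1=196.14_deg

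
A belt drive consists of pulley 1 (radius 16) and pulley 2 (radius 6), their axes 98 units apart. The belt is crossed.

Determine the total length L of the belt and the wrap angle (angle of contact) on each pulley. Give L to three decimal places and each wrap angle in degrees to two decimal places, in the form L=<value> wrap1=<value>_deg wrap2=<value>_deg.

crossed belt: β = asin((r1+r2)/C) = asin(22/98) = 12.9729°
wrap1 = wrap2 = π + 2β = 205.9458°
tangent length = C·cosβ = 95.4987
L = (r1+r2)·wrap + 2·C·cosβ = 22·3.5944 + 2·95.4987 = 270.0749

L=270.075 wrap1=205.95_deg wrap2=205.95_deg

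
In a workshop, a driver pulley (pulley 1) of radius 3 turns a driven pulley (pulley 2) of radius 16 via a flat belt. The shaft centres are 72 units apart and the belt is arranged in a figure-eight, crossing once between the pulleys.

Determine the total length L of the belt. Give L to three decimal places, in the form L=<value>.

crossed belt: β = asin((r1+r2)/C) = asin(19/72) = 15.3009°
wrap1 = wrap2 = π + 2β = 210.6019°
tangent length = C·cosβ = 69.4478
L = (r1+r2)·wrap + 2·C·cosβ = 19·3.6757 + 2·69.4478 = 208.7339

L=208.734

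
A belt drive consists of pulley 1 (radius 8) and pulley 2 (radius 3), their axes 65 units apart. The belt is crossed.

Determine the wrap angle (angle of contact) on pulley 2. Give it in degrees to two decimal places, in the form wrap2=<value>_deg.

crossed belt: β = asin((r1+r2)/C) = asin(11/65) = 9.7431°
wrap1 = wrap2 = π + 2β = 199.4862°

wrap2=199.49_deg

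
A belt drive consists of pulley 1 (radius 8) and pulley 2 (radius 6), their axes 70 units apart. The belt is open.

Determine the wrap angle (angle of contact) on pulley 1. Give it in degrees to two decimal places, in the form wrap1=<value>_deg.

wrap1=183.27_deg

open belt: β = asin((r2−r1)/C) = asin(-2/70) = -1.6372°
wrap1 = π − 2β = 183.2745°
wrap2 = π + 2β = 176.7255°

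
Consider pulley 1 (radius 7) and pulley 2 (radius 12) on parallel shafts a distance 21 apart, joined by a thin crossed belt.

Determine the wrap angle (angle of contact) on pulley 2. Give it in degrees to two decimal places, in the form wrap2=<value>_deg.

wrap2=309.58_deg

crossed belt: β = asin((r1+r2)/C) = asin(19/21) = 64.7912°
wrap1 = wrap2 = π + 2β = 309.5825°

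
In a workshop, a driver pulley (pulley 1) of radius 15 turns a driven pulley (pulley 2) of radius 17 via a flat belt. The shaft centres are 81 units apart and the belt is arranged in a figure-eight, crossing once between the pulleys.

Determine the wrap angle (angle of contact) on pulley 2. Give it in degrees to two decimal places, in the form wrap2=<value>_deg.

crossed belt: β = asin((r1+r2)/C) = asin(32/81) = 23.2698°
wrap1 = wrap2 = π + 2β = 226.5396°

wrap2=226.54_deg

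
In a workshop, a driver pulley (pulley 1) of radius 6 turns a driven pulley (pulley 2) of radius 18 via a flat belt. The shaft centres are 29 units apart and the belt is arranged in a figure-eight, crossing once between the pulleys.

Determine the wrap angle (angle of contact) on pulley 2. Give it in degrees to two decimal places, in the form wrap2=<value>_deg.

wrap2=291.70_deg

crossed belt: β = asin((r1+r2)/C) = asin(24/29) = 55.8516°
wrap1 = wrap2 = π + 2β = 291.7032°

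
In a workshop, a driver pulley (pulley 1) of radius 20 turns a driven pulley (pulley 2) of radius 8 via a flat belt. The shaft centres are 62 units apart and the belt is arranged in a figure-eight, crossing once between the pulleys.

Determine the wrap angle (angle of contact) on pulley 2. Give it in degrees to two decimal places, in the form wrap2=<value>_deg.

wrap2=233.69_deg

crossed belt: β = asin((r1+r2)/C) = asin(28/62) = 26.8472°
wrap1 = wrap2 = π + 2β = 233.6944°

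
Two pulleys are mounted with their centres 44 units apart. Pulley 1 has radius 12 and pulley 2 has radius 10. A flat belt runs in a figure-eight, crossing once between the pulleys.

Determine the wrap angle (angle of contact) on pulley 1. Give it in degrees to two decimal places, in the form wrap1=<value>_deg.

crossed belt: β = asin((r1+r2)/C) = asin(22/44) = 30.0000°
wrap1 = wrap2 = π + 2β = 240.0000°

wrap1=240.00_deg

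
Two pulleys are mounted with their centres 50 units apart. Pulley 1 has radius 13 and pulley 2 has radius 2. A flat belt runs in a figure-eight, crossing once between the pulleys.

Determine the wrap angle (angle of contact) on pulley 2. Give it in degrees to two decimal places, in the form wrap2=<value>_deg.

crossed belt: β = asin((r1+r2)/C) = asin(15/50) = 17.4576°
wrap1 = wrap2 = π + 2β = 214.9152°

wrap2=214.92_deg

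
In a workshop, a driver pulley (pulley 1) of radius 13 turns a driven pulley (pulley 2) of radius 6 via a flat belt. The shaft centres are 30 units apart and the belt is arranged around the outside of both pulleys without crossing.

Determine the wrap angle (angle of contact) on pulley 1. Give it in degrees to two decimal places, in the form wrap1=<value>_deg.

wrap1=206.99_deg

open belt: β = asin((r2−r1)/C) = asin(-7/30) = -13.4934°
wrap1 = π − 2β = 206.9868°
wrap2 = π + 2β = 153.0132°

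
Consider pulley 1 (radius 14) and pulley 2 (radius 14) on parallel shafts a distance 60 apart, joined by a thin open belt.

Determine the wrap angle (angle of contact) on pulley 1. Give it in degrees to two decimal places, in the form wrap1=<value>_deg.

wrap1=180.00_deg

open belt: β = asin((r2−r1)/C) = asin(0/60) = 0.0000°
wrap1 = π − 2β = 180.0000°
wrap2 = π + 2β = 180.0000°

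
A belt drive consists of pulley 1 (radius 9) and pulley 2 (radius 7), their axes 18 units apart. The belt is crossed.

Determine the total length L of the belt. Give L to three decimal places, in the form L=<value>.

crossed belt: β = asin((r1+r2)/C) = asin(16/18) = 62.7340°
wrap1 = wrap2 = π + 2β = 305.4679°
tangent length = C·cosβ = 8.2462
L = (r1+r2)·wrap + 2·C·cosβ = 16·5.3314 + 2·8.2462 = 101.7952

L=101.795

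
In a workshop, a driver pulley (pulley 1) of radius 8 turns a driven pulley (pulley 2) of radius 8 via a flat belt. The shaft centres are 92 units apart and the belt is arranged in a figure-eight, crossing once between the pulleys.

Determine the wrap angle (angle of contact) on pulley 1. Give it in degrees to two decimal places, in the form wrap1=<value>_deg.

wrap1=200.03_deg

crossed belt: β = asin((r1+r2)/C) = asin(16/92) = 10.0154°
wrap1 = wrap2 = π + 2β = 200.0308°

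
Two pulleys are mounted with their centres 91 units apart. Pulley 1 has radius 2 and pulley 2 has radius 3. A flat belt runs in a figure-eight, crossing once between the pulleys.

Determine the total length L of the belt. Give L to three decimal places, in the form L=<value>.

L=197.983

crossed belt: β = asin((r1+r2)/C) = asin(5/91) = 3.1497°
wrap1 = wrap2 = π + 2β = 186.2994°
tangent length = C·cosβ = 90.8625
L = (r1+r2)·wrap + 2·C·cosβ = 5·3.2515 + 2·90.8625 = 197.9828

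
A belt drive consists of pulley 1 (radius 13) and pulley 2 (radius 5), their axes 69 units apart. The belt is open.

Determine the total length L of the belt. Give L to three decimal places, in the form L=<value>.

L=195.477

open belt: β = asin((r2−r1)/C) = asin(-8/69) = -6.6580°
wrap1 = π − 2β = 193.3159°
wrap2 = π + 2β = 166.6841°
tangent length = C·cosβ = 68.5347
L = r1·wrap1 + r2·wrap2 + 2·C·cosβ = 13·3.3740 + 5·2.9092 + 2·68.5347 = 195.4772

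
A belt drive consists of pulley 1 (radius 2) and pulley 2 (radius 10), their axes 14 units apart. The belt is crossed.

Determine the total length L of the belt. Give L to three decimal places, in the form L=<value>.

crossed belt: β = asin((r1+r2)/C) = asin(12/14) = 58.9973°
wrap1 = wrap2 = π + 2β = 297.9946°
tangent length = C·cosβ = 7.2111
L = (r1+r2)·wrap + 2·C·cosβ = 12·5.2010 + 2·7.2111 = 76.8340

L=76.834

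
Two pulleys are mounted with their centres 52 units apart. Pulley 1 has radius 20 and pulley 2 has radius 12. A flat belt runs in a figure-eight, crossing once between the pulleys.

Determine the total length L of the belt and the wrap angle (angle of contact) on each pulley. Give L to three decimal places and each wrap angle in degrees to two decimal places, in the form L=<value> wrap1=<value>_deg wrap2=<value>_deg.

crossed belt: β = asin((r1+r2)/C) = asin(32/52) = 37.9799°
wrap1 = wrap2 = π + 2β = 255.9597°
tangent length = C·cosβ = 40.9878
L = (r1+r2)·wrap + 2·C·cosβ = 32·4.4673 + 2·40.9878 = 224.9305

L=224.930 wrap1=255.96_deg wrap2=255.96_deg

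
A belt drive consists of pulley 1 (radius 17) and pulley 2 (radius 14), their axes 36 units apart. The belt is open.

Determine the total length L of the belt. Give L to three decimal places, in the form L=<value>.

L=169.640

open belt: β = asin((r2−r1)/C) = asin(-3/36) = -4.7802°
wrap1 = π − 2β = 189.5604°
wrap2 = π + 2β = 170.4396°
tangent length = C·cosβ = 35.8748
L = r1·wrap1 + r2·wrap2 + 2·C·cosβ = 17·3.3085 + 14·2.9747 + 2·35.8748 = 169.6395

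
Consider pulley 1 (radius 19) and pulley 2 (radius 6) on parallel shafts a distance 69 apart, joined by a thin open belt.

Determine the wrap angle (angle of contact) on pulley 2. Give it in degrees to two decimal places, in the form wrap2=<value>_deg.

open belt: β = asin((r2−r1)/C) = asin(-13/69) = -10.8598°
wrap1 = π − 2β = 201.7195°
wrap2 = π + 2β = 158.2805°

wrap2=158.28_deg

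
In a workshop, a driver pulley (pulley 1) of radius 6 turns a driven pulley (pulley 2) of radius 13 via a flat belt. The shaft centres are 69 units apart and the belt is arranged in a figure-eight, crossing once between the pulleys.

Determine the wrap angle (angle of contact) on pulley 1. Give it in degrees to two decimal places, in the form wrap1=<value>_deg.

crossed belt: β = asin((r1+r2)/C) = asin(19/69) = 15.9836°
wrap1 = wrap2 = π + 2β = 211.9672°

wrap1=211.97_deg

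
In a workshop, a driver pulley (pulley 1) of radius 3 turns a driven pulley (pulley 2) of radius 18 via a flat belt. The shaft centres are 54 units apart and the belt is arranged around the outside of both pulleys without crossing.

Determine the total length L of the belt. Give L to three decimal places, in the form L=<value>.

L=178.168

open belt: β = asin((r2−r1)/C) = asin(15/54) = 16.1276°
wrap1 = π − 2β = 147.7448°
wrap2 = π + 2β = 212.2552°
tangent length = C·cosβ = 51.8748
L = r1·wrap1 + r2·wrap2 + 2·C·cosβ = 3·2.5786 + 18·3.7046 + 2·51.8748 = 178.1675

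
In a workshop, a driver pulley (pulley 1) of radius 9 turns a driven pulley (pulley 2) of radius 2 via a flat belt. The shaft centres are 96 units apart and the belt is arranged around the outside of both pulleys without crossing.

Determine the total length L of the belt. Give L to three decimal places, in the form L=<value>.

L=227.068

open belt: β = asin((r2−r1)/C) = asin(-7/96) = -4.1815°
wrap1 = π − 2β = 188.3631°
wrap2 = π + 2β = 171.6369°
tangent length = C·cosβ = 95.7445
L = r1·wrap1 + r2·wrap2 + 2·C·cosβ = 9·3.2876 + 2·2.9956 + 2·95.7445 = 227.0682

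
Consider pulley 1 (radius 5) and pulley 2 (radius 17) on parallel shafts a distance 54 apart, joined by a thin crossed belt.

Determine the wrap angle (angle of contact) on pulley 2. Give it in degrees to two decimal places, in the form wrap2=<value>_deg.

wrap2=228.08_deg

crossed belt: β = asin((r1+r2)/C) = asin(22/54) = 24.0421°
wrap1 = wrap2 = π + 2β = 228.0842°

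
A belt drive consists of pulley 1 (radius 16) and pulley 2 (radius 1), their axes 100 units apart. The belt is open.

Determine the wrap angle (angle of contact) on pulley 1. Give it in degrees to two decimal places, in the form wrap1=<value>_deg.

open belt: β = asin((r2−r1)/C) = asin(-15/100) = -8.6269°
wrap1 = π − 2β = 197.2539°
wrap2 = π + 2β = 162.7461°

wrap1=197.25_deg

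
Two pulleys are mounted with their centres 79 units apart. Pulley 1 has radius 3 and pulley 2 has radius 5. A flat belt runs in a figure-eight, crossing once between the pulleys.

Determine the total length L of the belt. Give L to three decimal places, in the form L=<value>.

L=183.944

crossed belt: β = asin((r1+r2)/C) = asin(8/79) = 5.8121°
wrap1 = wrap2 = π + 2β = 191.6241°
tangent length = C·cosβ = 78.5939
L = (r1+r2)·wrap + 2·C·cosβ = 8·3.3445 + 2·78.5939 = 183.9436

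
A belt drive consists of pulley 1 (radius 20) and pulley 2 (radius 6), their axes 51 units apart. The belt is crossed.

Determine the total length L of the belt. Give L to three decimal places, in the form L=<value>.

L=197.249

crossed belt: β = asin((r1+r2)/C) = asin(26/51) = 30.6508°
wrap1 = wrap2 = π + 2β = 241.3015°
tangent length = C·cosβ = 43.8748
L = (r1+r2)·wrap + 2·C·cosβ = 26·4.2115 + 2·43.8748 = 197.2488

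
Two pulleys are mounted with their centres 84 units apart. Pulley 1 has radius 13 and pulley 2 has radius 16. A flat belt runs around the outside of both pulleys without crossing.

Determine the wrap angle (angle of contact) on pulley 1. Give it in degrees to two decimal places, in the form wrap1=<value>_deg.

open belt: β = asin((r2−r1)/C) = asin(3/84) = 2.0467°
wrap1 = π − 2β = 175.9066°
wrap2 = π + 2β = 184.0934°

wrap1=175.91_deg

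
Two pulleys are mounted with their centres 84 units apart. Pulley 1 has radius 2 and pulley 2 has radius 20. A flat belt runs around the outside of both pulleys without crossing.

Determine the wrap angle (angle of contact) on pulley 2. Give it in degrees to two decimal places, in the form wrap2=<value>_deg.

open belt: β = asin((r2−r1)/C) = asin(18/84) = 12.3736°
wrap1 = π − 2β = 155.2527°
wrap2 = π + 2β = 204.7473°

wrap2=204.75_deg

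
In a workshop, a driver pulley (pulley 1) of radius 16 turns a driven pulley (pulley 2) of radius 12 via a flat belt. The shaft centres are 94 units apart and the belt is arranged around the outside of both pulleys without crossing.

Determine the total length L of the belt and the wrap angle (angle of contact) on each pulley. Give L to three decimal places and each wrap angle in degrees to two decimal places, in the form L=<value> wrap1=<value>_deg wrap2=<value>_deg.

open belt: β = asin((r2−r1)/C) = asin(-4/94) = -2.4389°
wrap1 = π − 2β = 184.8777°
wrap2 = π + 2β = 175.1223°
tangent length = C·cosβ = 93.9149
L = r1·wrap1 + r2·wrap2 + 2·C·cosβ = 16·3.2267 + 12·3.0565 + 2·93.9149 = 276.1348

L=276.135 wrap1=184.88_deg wrap2=175.12_deg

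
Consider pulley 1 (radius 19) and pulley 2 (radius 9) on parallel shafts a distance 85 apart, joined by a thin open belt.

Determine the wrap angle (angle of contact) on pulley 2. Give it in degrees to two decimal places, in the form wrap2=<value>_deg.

wrap2=166.49_deg

open belt: β = asin((r2−r1)/C) = asin(-10/85) = -6.7563°
wrap1 = π − 2β = 193.5127°
wrap2 = π + 2β = 166.4873°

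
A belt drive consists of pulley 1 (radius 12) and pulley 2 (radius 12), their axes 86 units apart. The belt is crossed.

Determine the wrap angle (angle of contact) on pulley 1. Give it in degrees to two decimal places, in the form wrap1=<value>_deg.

crossed belt: β = asin((r1+r2)/C) = asin(24/86) = 16.2047°
wrap1 = wrap2 = π + 2β = 212.4094°

wrap1=212.41_deg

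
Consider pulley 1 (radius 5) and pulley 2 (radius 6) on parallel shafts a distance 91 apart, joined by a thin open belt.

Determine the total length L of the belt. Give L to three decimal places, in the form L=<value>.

L=216.569

open belt: β = asin((r2−r1)/C) = asin(1/91) = 0.6296°
wrap1 = π − 2β = 178.7407°
wrap2 = π + 2β = 181.2593°
tangent length = C·cosβ = 90.9945
L = r1·wrap1 + r2·wrap2 + 2·C·cosβ = 5·3.1196 + 6·3.1636 + 2·90.9945 = 216.5685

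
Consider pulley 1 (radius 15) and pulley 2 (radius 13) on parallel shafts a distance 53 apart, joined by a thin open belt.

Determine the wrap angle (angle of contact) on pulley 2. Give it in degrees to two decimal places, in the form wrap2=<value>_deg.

open belt: β = asin((r2−r1)/C) = asin(-2/53) = -2.1626°
wrap1 = π − 2β = 184.3252°
wrap2 = π + 2β = 175.6748°

wrap2=175.67_deg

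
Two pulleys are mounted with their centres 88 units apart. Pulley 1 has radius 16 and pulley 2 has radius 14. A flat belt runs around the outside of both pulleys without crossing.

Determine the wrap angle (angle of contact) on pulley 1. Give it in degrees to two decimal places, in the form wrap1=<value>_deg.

wrap1=182.60_deg

open belt: β = asin((r2−r1)/C) = asin(-2/88) = -1.3023°
wrap1 = π − 2β = 182.6046°
wrap2 = π + 2β = 177.3954°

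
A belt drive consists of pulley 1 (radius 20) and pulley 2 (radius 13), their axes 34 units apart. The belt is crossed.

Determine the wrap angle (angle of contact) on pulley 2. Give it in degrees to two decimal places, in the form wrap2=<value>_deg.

wrap2=332.14_deg

crossed belt: β = asin((r1+r2)/C) = asin(33/34) = 76.0694°
wrap1 = wrap2 = π + 2β = 332.1389°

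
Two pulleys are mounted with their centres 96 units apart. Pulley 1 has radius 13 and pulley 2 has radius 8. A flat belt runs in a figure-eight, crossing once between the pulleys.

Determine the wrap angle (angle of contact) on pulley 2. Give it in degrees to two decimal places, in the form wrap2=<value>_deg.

wrap2=205.27_deg

crossed belt: β = asin((r1+r2)/C) = asin(21/96) = 12.6356°
wrap1 = wrap2 = π + 2β = 205.2713°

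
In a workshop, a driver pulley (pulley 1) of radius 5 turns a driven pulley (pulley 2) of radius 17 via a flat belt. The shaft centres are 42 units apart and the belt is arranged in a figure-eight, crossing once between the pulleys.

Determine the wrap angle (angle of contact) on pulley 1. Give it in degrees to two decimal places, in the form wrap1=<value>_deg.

crossed belt: β = asin((r1+r2)/C) = asin(22/42) = 31.5881°
wrap1 = wrap2 = π + 2β = 243.1763°

wrap1=243.18_deg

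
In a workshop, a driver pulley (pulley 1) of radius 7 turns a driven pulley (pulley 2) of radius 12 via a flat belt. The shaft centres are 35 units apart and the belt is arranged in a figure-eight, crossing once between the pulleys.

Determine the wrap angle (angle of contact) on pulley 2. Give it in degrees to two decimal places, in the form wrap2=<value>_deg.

crossed belt: β = asin((r1+r2)/C) = asin(19/35) = 32.8783°
wrap1 = wrap2 = π + 2β = 245.7567°

wrap2=245.76_deg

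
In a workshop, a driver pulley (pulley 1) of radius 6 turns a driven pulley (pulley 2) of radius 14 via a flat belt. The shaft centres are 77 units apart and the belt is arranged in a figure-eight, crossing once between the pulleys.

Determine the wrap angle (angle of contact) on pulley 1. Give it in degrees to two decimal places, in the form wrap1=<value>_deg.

crossed belt: β = asin((r1+r2)/C) = asin(20/77) = 15.0547°
wrap1 = wrap2 = π + 2β = 210.1093°

wrap1=210.11_deg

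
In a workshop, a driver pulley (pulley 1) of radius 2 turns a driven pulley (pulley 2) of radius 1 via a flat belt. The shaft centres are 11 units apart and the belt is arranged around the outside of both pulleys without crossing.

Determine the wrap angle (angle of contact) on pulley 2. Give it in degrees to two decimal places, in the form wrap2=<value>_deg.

wrap2=169.57_deg

open belt: β = asin((r2−r1)/C) = asin(-1/11) = -5.2159°
wrap1 = π − 2β = 190.4318°
wrap2 = π + 2β = 169.5682°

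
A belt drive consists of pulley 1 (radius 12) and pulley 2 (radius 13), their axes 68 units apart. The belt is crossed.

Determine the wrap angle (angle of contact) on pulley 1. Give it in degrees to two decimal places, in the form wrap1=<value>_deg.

wrap1=223.14_deg

crossed belt: β = asin((r1+r2)/C) = asin(25/68) = 21.5706°
wrap1 = wrap2 = π + 2β = 223.1412°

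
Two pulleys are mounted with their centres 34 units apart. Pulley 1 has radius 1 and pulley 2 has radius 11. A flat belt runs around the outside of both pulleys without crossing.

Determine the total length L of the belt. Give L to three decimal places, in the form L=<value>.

open belt: β = asin((r2−r1)/C) = asin(10/34) = 17.1046°
wrap1 = π − 2β = 145.7907°
wrap2 = π + 2β = 214.2093°
tangent length = C·cosβ = 32.4962
L = r1·wrap1 + r2·wrap2 + 2·C·cosβ = 1·2.5445 + 11·3.7387 + 2·32.4962 = 108.6621

L=108.662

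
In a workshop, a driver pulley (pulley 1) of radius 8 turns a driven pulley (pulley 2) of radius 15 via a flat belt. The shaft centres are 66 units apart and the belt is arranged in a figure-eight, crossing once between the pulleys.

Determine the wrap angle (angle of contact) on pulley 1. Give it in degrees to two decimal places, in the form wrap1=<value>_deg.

wrap1=220.79_deg

crossed belt: β = asin((r1+r2)/C) = asin(23/66) = 20.3947°
wrap1 = wrap2 = π + 2β = 220.7893°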